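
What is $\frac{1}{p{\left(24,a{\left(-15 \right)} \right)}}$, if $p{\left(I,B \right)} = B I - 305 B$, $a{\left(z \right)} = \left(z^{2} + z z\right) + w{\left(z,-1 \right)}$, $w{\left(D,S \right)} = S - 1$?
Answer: $- \frac{1}{125888} \approx -7.9436 \cdot 10^{-6}$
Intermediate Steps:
$w{\left(D,S \right)} = -1 + S$
$a{\left(z \right)} = -2 + 2 z^{2}$ ($a{\left(z \right)} = \left(z^{2} + z z\right) - 2 = \left(z^{2} + z^{2}\right) - 2 = 2 z^{2} - 2 = -2 + 2 z^{2}$)
$p{\left(I,B \right)} = - 305 B + B I$
$\frac{1}{p{\left(24,a{\left(-15 \right)} \right)}} = \frac{1}{\left(-2 + 2 \left(-15\right)^{2}\right) \left(-305 + 24\right)} = \frac{1}{\left(-2 + 2 \cdot 225\right) \left(-281\right)} = \frac{1}{\left(-2 + 450\right) \left(-281\right)} = \frac{1}{448 \left(-281\right)} = \frac{1}{-125888} = - \frac{1}{125888}$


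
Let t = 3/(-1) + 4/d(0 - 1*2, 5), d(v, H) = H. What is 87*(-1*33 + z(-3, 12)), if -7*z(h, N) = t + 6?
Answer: -102138/35 ≈ -2918.2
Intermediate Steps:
t = -11/5 (t = 3/(-1) + 4/5 = 3*(-1) + 4*(⅕) = -3 + ⅘ = -11/5 ≈ -2.2000)
z(h, N) = -19/35 (z(h, N) = -(-11/5 + 6)/7 = -⅐*19/5 = -19/35)
87*(-1*33 + z(-3, 12)) = 87*(-1*33 - 19/35) = 87*(-33 - 19/35) = 87*(-1174/35) = -102138/35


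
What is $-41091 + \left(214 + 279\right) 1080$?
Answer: $491349$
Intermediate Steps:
$-41091 + \left(214 + 279\right) 1080 = -41091 + 493 \cdot 1080 = -41091 + 532440 = 491349$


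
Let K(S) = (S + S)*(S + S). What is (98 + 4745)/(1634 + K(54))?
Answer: 4843/13298 ≈ 0.36419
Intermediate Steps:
K(S) = 4*S² (K(S) = (2*S)*(2*S) = 4*S²)
(98 + 4745)/(1634 + K(54)) = (98 + 4745)/(1634 + 4*54²) = 4843/(1634 + 4*2916) = 4843/(1634 + 11664) = 4843/13298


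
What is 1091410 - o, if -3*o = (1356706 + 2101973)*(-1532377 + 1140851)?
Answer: -451386493308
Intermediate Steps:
o = 451387584718 (o = -(1356706 + 2101973)*(-1532377 + 1140851)/3 = -1152893*(-391526) = -1/3*(-1354162754154) = 451387584718)
1091410 - o = 1091410 - 1*451387584718 = 1091410 - 451387584718 = -451386493308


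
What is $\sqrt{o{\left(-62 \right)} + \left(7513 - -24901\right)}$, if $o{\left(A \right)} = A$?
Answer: $4 \sqrt{2022} \approx 179.87$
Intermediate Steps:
$\sqrt{o{\left(-62 \right)} + \left(7513 - -24901\right)} = \sqrt{-62 + \left(7513 - -24901\right)} = \sqrt{-62 + \left(7513 + 24901\right)} = \sqrt{-62 + 32414} = \sqrt{32352} = 4 \sqrt{2022}$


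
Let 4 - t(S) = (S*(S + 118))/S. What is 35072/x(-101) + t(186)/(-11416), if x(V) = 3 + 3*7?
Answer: 12512161/8562 ≈ 1461.4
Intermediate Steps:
x(V) = 24 (x(V) = 3 + 21 = 24)
t(S) = -114 - S (t(S) = 4 - S*(S + 118)/S = 4 - S*(118 + S)/S = 4 - (118 + S) = 4 + (-118 - S) = -114 - S)
35072/x(-101) + t(186)/(-11416) = 35072/24 + (-114 - 1*186)/(-11416) = 35072*(1/24) + (-114 - 186)*(-1/11416) = 4384/3 - 300*(-1/11416) = 4384/3 + 75/2854 = 12512161/8562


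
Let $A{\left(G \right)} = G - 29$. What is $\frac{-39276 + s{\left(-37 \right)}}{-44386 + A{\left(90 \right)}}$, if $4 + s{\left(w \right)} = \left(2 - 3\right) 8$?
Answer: $\frac{13096}{14775} \approx 0.88636$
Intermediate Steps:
$A{\left(G \right)} = -29 + G$
$s{\left(w \right)} = -12$ ($s{\left(w \right)} = -4 + \left(2 - 3\right) 8 = -4 - 8 = -12$)
$\frac{-39276 + s{\left(-37 \right)}}{-44386 + A{\left(90 \right)}} = \frac{-39276 - 12}{-44386 + \left(-29 + 90\right)} = - \frac{39288}{-44386 + 61} = - \frac{39288}{-44325} = \left(-39288\right) \left(- \frac{1}{44325}\right) = \frac{13096}{14775}$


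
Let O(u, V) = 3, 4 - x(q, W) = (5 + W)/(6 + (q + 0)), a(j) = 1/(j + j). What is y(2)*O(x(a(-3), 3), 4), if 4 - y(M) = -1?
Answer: 15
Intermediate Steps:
y(M) = 5 (y(M) = 4 - 1*(-1) = 4 + 1 = 5)
a(j) = 1/(2*j)
x(q, W) = 4 - (5 + W)/(6 + q) (x(q, W) = 4 - (5 + W)/(6 + (q + 0)) = 4 - (5 + W)/(6 + q))
y(2)*O(x(a(-3), 3), 4) = 5*3 = 15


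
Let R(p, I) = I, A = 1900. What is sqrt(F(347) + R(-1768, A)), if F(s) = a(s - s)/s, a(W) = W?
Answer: 10*sqrt(19) ≈ 43.589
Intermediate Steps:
F(s) = 0 (F(s) = (s - s)/s = 0/s = 0)
sqrt(F(347) + R(-1768, A)) = sqrt(0 + 1900) = sqrt(1900) = 10*sqrt(19)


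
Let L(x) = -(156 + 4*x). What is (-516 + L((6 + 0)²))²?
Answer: 665856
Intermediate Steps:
L(x) = -156 - 4*x (L(x) = -(156 + 4*x) = -4*(39 + x) = -156 - 4*x)
(-516 + L((6 + 0)²))² = (-516 + (-156 - 4*(6 + 0)²))² = (-516 + (-156 - 4*6²))² = (-516 + (-156 - 4*36))² = (-516 + (-156 - 144))² = (-516 - 300)² = (-816)² = 665856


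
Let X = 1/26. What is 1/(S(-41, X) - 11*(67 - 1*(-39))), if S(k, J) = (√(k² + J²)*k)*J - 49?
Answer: -555225840/672689179483 + 27716*√1136357/672689179483 ≈ -0.00078146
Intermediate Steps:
X = 1/26 ≈ 0.038462
S(k, J) = -49 + J*k*√(J² + k²) (S(k, J) = (√(J² + k²)*k)*J - 49 = (k*√(J² + k²))*J - 49 = J*k*√(J² + k²) - 49 = -49 + J*k*√(J² + k²))
1/(S(-41, X) - 11*(67 - 1*(-39))) = 1/((-49 + (1/26)*(-41)*√((1/26)² + (-41)²)) - 11*(67 - 1*(-39))) = 1/((-49 + (1/26)*(-41)*√(1/676 + 1681)) - 11*(67 + 39)) = 1/((-49 + (1/26)*(-41)*√(1136357/676)) - 11*106) = 1/((-49 + (1/26)*(-41)*(√1136357/26)) - 1166) = 1/((-49 - 41*√1136357/676) - 1166) = 1/(-1215 - 41*√1136357/676)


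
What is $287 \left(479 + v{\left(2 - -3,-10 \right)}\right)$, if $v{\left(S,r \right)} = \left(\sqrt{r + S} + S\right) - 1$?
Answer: $138621 + 287 i \sqrt{5} \approx 1.3862 \cdot 10^{5} + 641.75 i$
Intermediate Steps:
$v{\left(S,r \right)} = -1 + S + \sqrt{S + r}$ ($v{\left(S,r \right)} = \left(\sqrt{S + r} + S\right) - 1 = \left(S + \sqrt{S + r}\right) - 1 = -1 + S + \sqrt{S + r}$)
$287 \left(479 + v{\left(2 - -3,-10 \right)}\right) = 287 \left(479 + \left(-1 + \left(2 - -3\right) + \sqrt{\left(2 - -3\right) - 10}\right)\right) = 287 \left(479 + \left(-1 + \left(2 + 3\right) + \sqrt{\left(2 + 3\right) - 10}\right)\right) = 287 \left(479 + \left(-1 + 5 + \sqrt{5 - 10}\right)\right) = 287 \left(479 + \left(-1 + 5 + \sqrt{-5}\right)\right) = 287 \left(479 + \left(-1 + 5 + i \sqrt{5}\right)\right) = 287 \left(479 + \left(4 + i \sqrt{5}\right)\right) = 287 \left(483 + i \sqrt{5}\right) = 138621 + 287 i \sqrt{5}$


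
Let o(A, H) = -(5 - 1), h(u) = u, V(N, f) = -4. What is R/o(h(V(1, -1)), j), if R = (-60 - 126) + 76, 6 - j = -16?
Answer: 55/2 ≈ 27.500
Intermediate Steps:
j = 22 (j = 6 - 1*(-16) = 6 + 16 = 22)
o(A, H) = -4 (o(A, H) = -1*4 = -4)
R = -110 (R = -186 + 76 = -110)
R/o(h(V(1, -1)), j) = -110/(-4) = -110*(-¼) = 55/2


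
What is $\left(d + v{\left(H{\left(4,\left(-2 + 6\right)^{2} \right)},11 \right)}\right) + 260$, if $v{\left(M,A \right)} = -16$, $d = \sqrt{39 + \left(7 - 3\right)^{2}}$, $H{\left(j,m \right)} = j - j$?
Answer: $244 + \sqrt{55} \approx 251.42$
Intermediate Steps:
$H{\left(j,m \right)} = 0$
$d = \sqrt{55}$ ($d = \sqrt{39 + 4^{2}} = \sqrt{39 + 16} = \sqrt{55} \approx 7.4162$)
$\left(d + v{\left(H{\left(4,\left(-2 + 6\right)^{2} \right)},11 \right)}\right) + 260 = \left(\sqrt{55} - 16\right) + 260 = \left(-16 + \sqrt{55}\right) + 260 = 244 + \sqrt{55}$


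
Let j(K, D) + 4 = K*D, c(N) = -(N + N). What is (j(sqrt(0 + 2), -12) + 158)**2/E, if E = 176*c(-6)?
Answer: 6001/528 - 7*sqrt(2)/4 ≈ 8.8907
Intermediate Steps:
c(N) = -2*N
j(K, D) = -4 + D*K (j(K, D) = -4 + K*D = -4 + D*K)
E = 2112 (E = 176*(-2*(-6)) = 176*12 = 2112)
(j(sqrt(0 + 2), -12) + 158)**2/E = ((-4 - 12*sqrt(0 + 2)) + 158)**2/2112 = ((-4 - 12*sqrt(2)) + 158)**2*(1/2112) = (154 - 12*sqrt(2))**2*(1/2112) = (154 - 12*sqrt(2))**2/2112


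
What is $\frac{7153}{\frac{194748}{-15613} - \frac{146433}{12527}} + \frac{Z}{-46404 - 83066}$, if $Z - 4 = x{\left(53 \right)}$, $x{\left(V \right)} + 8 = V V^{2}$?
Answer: $- \frac{36366746077309607}{122371590387750} \approx -297.18$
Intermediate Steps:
$x{\left(V \right)} = -8 + V^{3}$ ($x{\left(V \right)} = -8 + V V^{2} = -8 + V^{3}$)
$Z = 148873$ ($Z = 4 - \left(8 - 53^{3}\right) = 4 + \left(-8 + 148877\right) = 4 + 148869 = 148873$)
$\frac{7153}{\frac{194748}{-15613} - \frac{146433}{12527}} + \frac{Z}{-46404 - 83066} = \frac{7153}{\frac{194748}{-15613} - \frac{146433}{12527}} + \frac{148873}{-46404 - 83066} = \frac{7153}{194748 \left(- \frac{1}{15613}\right) - \frac{146433}{12527}} + \frac{148873}{-46404 - 83066} = \frac{7153}{- \frac{194748}{15613} - \frac{146433}{12527}} + \frac{148873}{-129470} = \frac{7153}{- \frac{4725866625}{195584051}} + 148873 \left(- \frac{1}{129470}\right) = 7153 \left(- \frac{195584051}{4725866625}\right) - \frac{148873}{129470} = - \frac{1399012716803}{4725866625} - \frac{148873}{129470} = - \frac{36366746077309607}{122371590387750}$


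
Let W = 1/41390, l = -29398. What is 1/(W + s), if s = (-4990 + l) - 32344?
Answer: -41390/2762037479 ≈ -1.4985e-5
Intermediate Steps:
s = -66732 (s = (-4990 - 29398) - 32344 = -34388 - 32344 = -66732)
W = 1/41390 ≈ 2.4160e-5
1/(W + s) = 1/(1/41390 - 66732) = 1/(-2762037479/41390) = -41390/2762037479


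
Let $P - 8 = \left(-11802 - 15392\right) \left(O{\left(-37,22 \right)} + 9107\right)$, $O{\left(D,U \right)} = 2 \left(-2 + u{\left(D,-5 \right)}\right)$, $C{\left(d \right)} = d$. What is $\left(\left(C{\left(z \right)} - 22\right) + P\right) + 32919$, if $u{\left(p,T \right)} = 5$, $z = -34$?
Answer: $-247786051$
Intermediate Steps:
$O{\left(D,U \right)} = 6$ ($O{\left(D,U \right)} = 2 \left(-2 + 5\right) = 2 \cdot 3 = 6$)
$P = -247818914$ ($P = 8 + \left(-11802 - 15392\right) \left(6 + 9107\right) = 8 - 247818922 = -247818914$)
$\left(\left(C{\left(z \right)} - 22\right) + P\right) + 32919 = \left(\left(-34 - 22\right) - 247818914\right) + 32919 = \left(-56 - 247818914\right) + 32919 = -247818970 + 32919 = -247786051$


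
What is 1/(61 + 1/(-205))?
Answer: 205/12504 ≈ 0.016395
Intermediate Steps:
1/(61 + 1/(-205)) = 1/(61 - 1/205) = 1/(12504/205) = 205/12504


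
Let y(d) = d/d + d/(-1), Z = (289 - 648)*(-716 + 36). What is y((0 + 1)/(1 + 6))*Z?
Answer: 1464720/7 ≈ 2.0925e+5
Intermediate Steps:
Z = 244120 (Z = -359*(-680) = 244120)
y(d) = 1 - d (y(d) = 1 + d*(-1) = 1 - d)
y((0 + 1)/(1 + 6))*Z = (1 - (0 + 1)/(1 + 6))*244120 = (1 - 1/7)*244120 = (1 - 1*⅐)*244120 = (1 - ⅐)*244120 = (6/7)*244120 = 1464720/7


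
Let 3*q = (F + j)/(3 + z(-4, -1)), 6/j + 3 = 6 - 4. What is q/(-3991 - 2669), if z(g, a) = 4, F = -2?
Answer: 2/34965 ≈ 5.7200e-5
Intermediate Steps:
j = -6 (j = 6/(-3 + (6 - 4)) = 6/(-3 + 2) = 6/(-1) = 6*(-1) = -6)
q = -8/21 (q = ((-2 - 6)/(3 + 4))/3 = (-8/7)/3 = (-8*1/7)/3 = (1/3)*(-8/7) = -8/21 ≈ -0.38095)
q/(-3991 - 2669) = -8/21/(-3991 - 2669) = -8/21/(-6660) = -1/6660*(-8/21) = 2/34965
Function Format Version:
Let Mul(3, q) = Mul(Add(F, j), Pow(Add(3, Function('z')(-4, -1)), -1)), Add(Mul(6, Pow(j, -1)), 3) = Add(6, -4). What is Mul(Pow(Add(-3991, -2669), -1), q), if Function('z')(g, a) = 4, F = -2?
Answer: Rational(2, 34965) ≈ 5.7200e-5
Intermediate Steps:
j = -6 (j = Mul(6, Pow(Add(-3, Add(6, -4)), -1)) = Mul(6, Pow(Add(-3, 2), -1)) = Mul(6, Pow(-1, -1)) = Mul(6, -1) = -6)
q = Rational(-8, 21) (q = Mul(Rational(1, 3), Mul(Add(-2, -6), Pow(Add(3, 4), -1))) = Mul(Rational(1, 3), Mul(-8, Pow(7, -1))) = Mul(Rational(1, 3), Mul(-8, Rational(1, 7))) = Mul(Rational(1, 3), Rational(-8, 7)) = Rational(-8, 21) ≈ -0.38095)
Mul(Pow(Add(-3991, -2669), -1), q) = Mul(Pow(Add(-3991, -2669), -1), Rational(-8, 21)) = Mul(Pow(-6660, -1), Rational(-8, 21)) = Mul(Rational(-1, 6660), Rational(-8, 21)) = Rational(2, 34965)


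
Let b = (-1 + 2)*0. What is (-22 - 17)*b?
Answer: 0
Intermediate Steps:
b = 0 (b = 1*0 = 0)
(-22 - 17)*b = (-22 - 17)*0 = -39*0 = 0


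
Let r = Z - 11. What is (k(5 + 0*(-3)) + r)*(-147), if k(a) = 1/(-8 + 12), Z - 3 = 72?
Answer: -37779/4 ≈ -9444.8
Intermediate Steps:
Z = 75 (Z = 3 + 72 = 75)
r = 64 (r = 75 - 11 = 64)
k(a) = 1/4
(k(5 + 0*(-3)) + r)*(-147) = (1/4 + 64)*(-147) = (257/4)*(-147) = -37779/4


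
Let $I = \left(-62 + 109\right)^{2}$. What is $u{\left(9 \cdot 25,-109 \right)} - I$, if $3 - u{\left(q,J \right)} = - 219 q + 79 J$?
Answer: $55680$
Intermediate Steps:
$I = 2209$ ($I = 47^{2} = 2209$)
$u{\left(q,J \right)} = 3 - 79 J + 219 q$ ($u{\left(q,J \right)} = 3 - \left(- 219 q + 79 J\right) = 3 - 79 J + 219 q$)
$u{\left(9 \cdot 25,-109 \right)} - I = \left(3 - -8611 + 219 \cdot 9 \cdot 25\right) - 2209 = \left(3 + 8611 + 219 \cdot 225\right) - 2209 = \left(3 + 8611 + 49275\right) - 2209 = 57889 - 2209 = 55680$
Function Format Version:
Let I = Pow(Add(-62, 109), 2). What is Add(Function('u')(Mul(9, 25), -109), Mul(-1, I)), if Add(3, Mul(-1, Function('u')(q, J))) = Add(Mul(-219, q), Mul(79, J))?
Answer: 55680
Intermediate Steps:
I = 2209 (I = Pow(47, 2) = 2209)
Function('u')(q, J) = Add(3, Mul(-79, J), Mul(219, q)) (Function('u')(q, J) = Add(3, Mul(-1, Add(Mul(-219, q), Mul(79, J)))) = Add(3, Add(Mul(-79, J), Mul(219, q))) = Add(3, Mul(-79, J), Mul(219, q)))
Add(Function('u')(Mul(9, 25), -109), Mul(-1, I)) = Add(Add(3, Mul(-79, -109), Mul(219, Mul(9, 25))), Mul(-1, 2209)) = Add(Add(3, 8611, Mul(219, 225)), -2209) = Add(Add(3, 8611, 49275), -2209) = Add(57889, -2209) = 55680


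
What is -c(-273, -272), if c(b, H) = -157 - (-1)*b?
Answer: 430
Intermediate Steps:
c(b, H) = -157 + b
-c(-273, -272) = -(-157 - 273) = -1*(-430) = 430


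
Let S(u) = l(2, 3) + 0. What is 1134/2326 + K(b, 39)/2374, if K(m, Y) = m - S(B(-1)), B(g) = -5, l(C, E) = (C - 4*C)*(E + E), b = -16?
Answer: 684659/1380481 ≈ 0.49596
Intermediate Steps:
l(C, E) = -6*C*E (l(C, E) = (-3*C)*(2*E) = -6*C*E)
S(u) = -36 (S(u) = -6*2*3 + 0 = -36 + 0 = -36)
K(m, Y) = 36 + m (K(m, Y) = m - 1*(-36) = m + 36 = 36 + m)
1134/2326 + K(b, 39)/2374 = 1134/2326 + (36 - 16)/2374 = 1134*(1/2326) + 20*(1/2374) = 567/1163 + 10/1187 = 684659/1380481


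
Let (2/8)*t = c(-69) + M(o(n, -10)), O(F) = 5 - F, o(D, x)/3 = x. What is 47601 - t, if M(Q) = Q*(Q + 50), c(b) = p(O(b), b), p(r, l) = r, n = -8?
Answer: 49705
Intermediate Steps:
o(D, x) = 3*x
c(b) = 5 - b
M(Q) = Q*(50 + Q)
t = -2104 (t = 4*((5 - 1*(-69)) + (3*(-10))*(50 + 3*(-10))) = 4*((5 + 69) - 30*(50 - 30)) = 4*(74 - 30*20) = 4*(74 - 600) = 4*(-526) = -2104)
47601 - t = 47601 - 1*(-2104) = 47601 + 2104 = 49705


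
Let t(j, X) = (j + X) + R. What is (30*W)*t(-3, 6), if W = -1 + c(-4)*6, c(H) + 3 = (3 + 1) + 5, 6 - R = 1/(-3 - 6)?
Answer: 28700/3 ≈ 9566.7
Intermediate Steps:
R = 55/9 (R = 6 - 1/(-3 - 6) = 6 - 1/(-9) = 6 - 1*(-⅑) = 6 + ⅑ = 55/9 ≈ 6.1111)
c(H) = 6 (c(H) = -3 + ((3 + 1) + 5) = -3 + (4 + 5) = -3 + 9 = 6)
t(j, X) = 55/9 + X + j (t(j, X) = (j + X) + 55/9 = (X + j) + 55/9 = 55/9 + X + j)
W = 35 (W = -1 + 6*6 = -1 + 36 = 35)
(30*W)*t(-3, 6) = (30*35)*(55/9 + 6 - 3) = 1050*(82/9) = 28700/3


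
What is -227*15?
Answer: -3405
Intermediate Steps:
-227*15 = -1*3405 = -3405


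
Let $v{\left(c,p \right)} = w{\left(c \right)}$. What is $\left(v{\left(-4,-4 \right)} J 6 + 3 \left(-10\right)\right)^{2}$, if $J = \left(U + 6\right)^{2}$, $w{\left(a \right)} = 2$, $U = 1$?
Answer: $311364$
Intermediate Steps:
$v{\left(c,p \right)} = 2$
$J = 49$ ($J = \left(1 + 6\right)^{2} = 7^{2} = 49$)
$\left(v{\left(-4,-4 \right)} J 6 + 3 \left(-10\right)\right)^{2} = \left(2 \cdot 49 \cdot 6 + 3 \left(-10\right)\right)^{2} = \left(98 \cdot 6 - 30\right)^{2} = \left(588 - 30\right)^{2} = 558^{2} = 311364$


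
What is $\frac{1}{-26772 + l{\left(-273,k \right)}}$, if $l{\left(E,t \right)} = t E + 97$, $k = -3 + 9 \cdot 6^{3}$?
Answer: $- \frac{1}{556568} \approx -1.7967 \cdot 10^{-6}$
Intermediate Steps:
$k = 1941$ ($k = -3 + 9 \cdot 216 = -3 + 1944 = 1941$)
$l{\left(E,t \right)} = 97 + E t$ ($l{\left(E,t \right)} = E t + 97 = 97 + E t$)
$\frac{1}{-26772 + l{\left(-273,k \right)}} = \frac{1}{-26772 + \left(97 - 529893\right)} = \frac{1}{-26772 - 529796} = \frac{1}{-556568} = - \frac{1}{556568}$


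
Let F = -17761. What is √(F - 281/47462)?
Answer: 31*I*√41632859546/47462 ≈ 133.27*I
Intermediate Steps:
√(F - 281/47462) = √(-17761 - 281/47462) = √(-842972863/47462) = 31*I*√41632859546/47462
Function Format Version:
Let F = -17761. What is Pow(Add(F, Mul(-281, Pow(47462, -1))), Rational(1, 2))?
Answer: Mul(Rational(31, 47462), I, Pow(41632859546, Rational(1, 2))) ≈ Mul(133.27, I)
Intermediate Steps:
Pow(Add(F, Mul(-281, Pow(47462, -1))), Rational(1, 2)) = Pow(Add(-17761, Mul(-281, Pow(47462, -1))), Rational(1, 2)) = Pow(Add(-17761, Mul(-281, Rational(1, 47462))), Rational(1, 2)) = Pow(Add(-17761, Rational(-281, 47462)), Rational(1, 2)) = Pow(Rational(-842972863, 47462), Rational(1, 2)) = Mul(Rational(31, 47462), I, Pow(41632859546, Rational(1, 2)))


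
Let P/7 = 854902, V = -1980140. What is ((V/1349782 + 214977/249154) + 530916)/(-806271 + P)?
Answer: 89274375321229751/870697210611157202 ≈ 0.10253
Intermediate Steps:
P = 5984314 (P = 7*854902 = 5984314)
((V/1349782 + 214977/249154) + 530916)/(-806271 + P) = ((-1980140/1349782 + 214977/249154) + 530916)/(-806271 + 5984314) = ((-1980140*1/1349782 + 214977*(1/249154)) + 530916)/5178043 = ((-990070/674891 + 214977/249154) + 530916)*(1/5178043) = (-101593858273/168151792214 + 530916)*(1/5178043) = (89274375321229751/168151792214)*(1/5178043) = 89274375321229751/870697210611157202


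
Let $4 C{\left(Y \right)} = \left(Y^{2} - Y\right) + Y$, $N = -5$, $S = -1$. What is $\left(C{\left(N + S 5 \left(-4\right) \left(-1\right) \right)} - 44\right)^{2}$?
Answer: $\frac{201601}{16} \approx 12600.0$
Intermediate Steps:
$C{\left(Y \right)} = \frac{Y^{2}}{4}$ ($C{\left(Y \right)} = \frac{\left(Y^{2} - Y\right) + Y}{4} = \frac{Y^{2}}{4}$)
$\left(C{\left(N + S 5 \left(-4\right) \left(-1\right) \right)} - 44\right)^{2} = \left(\frac{\left(-5 - 5 \left(-4\right) \left(-1\right)\right)^{2}}{4} - 44\right)^{2} = \left(\frac{\left(-5 - \left(-20\right) \left(-1\right)\right)^{2}}{4} - 44\right)^{2} = \left(\frac{\left(-5 - 20\right)^{2}}{4} - 44\right)^{2} = \left(\frac{\left(-25\right)^{2}}{4} - 44\right)^{2} = \left(\frac{1}{4} \cdot 625 - 44\right)^{2} = \left(\frac{625}{4} - 44\right)^{2} = \left(\frac{449}{4}\right)^{2} = \frac{201601}{16}$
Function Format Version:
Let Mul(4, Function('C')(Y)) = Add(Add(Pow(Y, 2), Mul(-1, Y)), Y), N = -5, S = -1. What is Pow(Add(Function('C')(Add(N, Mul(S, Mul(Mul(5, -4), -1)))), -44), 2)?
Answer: Rational(201601, 16) ≈ 12600.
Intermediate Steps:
Function('C')(Y) = Mul(Rational(1, 4), Pow(Y, 2)) (Function('C')(Y) = Mul(Rational(1, 4), Add(Add(Pow(Y, 2), Mul(-1, Y)), Y)) = Mul(Rational(1, 4), Pow(Y, 2)))
Pow(Add(Function('C')(Add(N, Mul(S, Mul(Mul(5, -4), -1)))), -44), 2) = Pow(Add(Mul(Rational(1, 4), Pow(Add(-5, Mul(-1, Mul(Mul(5, -4), -1))), 2)), -44), 2) = Pow(Add(Mul(Rational(1, 4), Pow(Add(-5, Mul(-1, Mul(-20, -1))), 2)), -44), 2) = Pow(Add(Mul(Rational(1, 4), Pow(Add(-5, Mul(-1, 20)), 2)), -44), 2) = Pow(Add(Mul(Rational(1, 4), Pow(Add(-5, -20), 2)), -44), 2) = Pow(Add(Mul(Rational(1, 4), Pow(-25, 2)), -44), 2) = Pow(Add(Mul(Rational(1, 4), 625), -44), 2) = Pow(Add(Rational(625, 4), -44), 2) = Pow(Rational(449, 4), 2) = Rational(201601, 16)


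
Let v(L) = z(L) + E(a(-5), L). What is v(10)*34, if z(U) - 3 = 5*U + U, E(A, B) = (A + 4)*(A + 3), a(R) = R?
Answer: 2210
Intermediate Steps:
E(A, B) = (3 + A)*(4 + A) (E(A, B) = (4 + A)*(3 + A) = (3 + A)*(4 + A))
z(U) = 3 + 6*U (z(U) = 3 + (5*U + U) = 3 + 6*U)
v(L) = 5 + 6*L (v(L) = (3 + 6*L) + (12 + (-5)² + 7*(-5)) = (3 + 6*L) + (12 + 25 - 35) = (3 + 6*L) + 2 = 5 + 6*L)
v(10)*34 = (5 + 6*10)*34 = (5 + 60)*34 = 65*34 = 2210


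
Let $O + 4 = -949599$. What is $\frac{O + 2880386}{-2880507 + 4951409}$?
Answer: $\frac{1930783}{2070902} \approx 0.93234$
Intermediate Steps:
$O = -949603$ ($O = -4 - 949599 = -949603$)
$\frac{O + 2880386}{-2880507 + 4951409} = \frac{-949603 + 2880386}{-2880507 + 4951409} = \frac{1930783}{2070902}$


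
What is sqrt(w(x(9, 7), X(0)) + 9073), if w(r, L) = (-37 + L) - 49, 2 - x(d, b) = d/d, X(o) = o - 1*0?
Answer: sqrt(8987) ≈ 94.800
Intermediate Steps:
X(o) = o (X(o) = o + 0 = o)
x(d, b) = 1 (x(d, b) = 2 - d/d = 2 - 1*1 = 2 - 1 = 1)
w(r, L) = -86 + L
sqrt(w(x(9, 7), X(0)) + 9073) = sqrt((-86 + 0) + 9073) = sqrt(-86 + 9073) = sqrt(8987)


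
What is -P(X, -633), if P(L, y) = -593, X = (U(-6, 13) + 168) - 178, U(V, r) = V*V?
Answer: 593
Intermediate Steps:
U(V, r) = V²
X = 26 (X = ((-6)² + 168) - 178 = (36 + 168) - 178 = 204 - 178 = 26)
-P(X, -633) = -1*(-593) = 593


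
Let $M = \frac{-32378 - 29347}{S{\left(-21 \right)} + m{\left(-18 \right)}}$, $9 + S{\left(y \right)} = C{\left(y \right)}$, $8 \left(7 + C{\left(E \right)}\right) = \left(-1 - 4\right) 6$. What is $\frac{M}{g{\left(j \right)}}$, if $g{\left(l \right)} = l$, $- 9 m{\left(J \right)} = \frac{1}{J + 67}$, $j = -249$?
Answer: $- \frac{36294300}{2891969} \approx -12.55$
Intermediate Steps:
$C{\left(E \right)} = - \frac{43}{4}$ ($C{\left(E \right)} = -7 + \frac{\left(-1 - 4\right) 6}{8} = -7 + \frac{\left(-5\right) 6}{8} = -7 + \frac{1}{8} \left(-30\right) = -7 - \frac{15}{4} = - \frac{43}{4}$)
$S{\left(y \right)} = - \frac{79}{4}$ ($S{\left(y \right)} = -9 - \frac{43}{4} = - \frac{79}{4}$)
$m{\left(J \right)} = - \frac{1}{9 \left(67 + J\right)}$ ($m{\left(J \right)} = - \frac{1}{9 \left(J + 67\right)} = - \frac{1}{9 \left(67 + J\right)}$)
$M = \frac{108882900}{34843}$ ($M = \frac{-32378 - 29347}{- \frac{79}{4} - \frac{1}{603 + 9 \left(-18\right)}} = - \frac{61725}{- \frac{79}{4} - \frac{1}{603 - 162}} = - \frac{61725}{- \frac{79}{4} - \frac{1}{441}} = - \frac{61725}{- \frac{34843}{1764}} = \left(-61725\right) \left(- \frac{1764}{34843}\right) = \frac{108882900}{34843} \approx 3125.0$)
$\frac{M}{g{\left(j \right)}} = \frac{108882900}{34843 \left(-249\right)} = \frac{108882900}{34843} \left(- \frac{1}{249}\right) = - \frac{36294300}{2891969}$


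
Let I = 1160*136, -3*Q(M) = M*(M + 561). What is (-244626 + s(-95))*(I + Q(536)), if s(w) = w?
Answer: 28072435352/3 ≈ 9.3575e+9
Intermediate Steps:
Q(M) = -M*(561 + M)/3 (Q(M) = -M*(M + 561)/3 = -M*(561 + M)/3)
I = 157760
(-244626 + s(-95))*(I + Q(536)) = (-244626 - 95)*(157760 - 1/3*536*(561 + 536)) = -244721*(157760 - 1/3*536*1097) = -244721*(157760 - 587992/3) = -244721*(-114712/3) = 28072435352/3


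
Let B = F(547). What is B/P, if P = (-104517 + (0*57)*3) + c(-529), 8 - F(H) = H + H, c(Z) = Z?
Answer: 543/52523 ≈ 0.010338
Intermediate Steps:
F(H) = 8 - 2*H (F(H) = 8 - (H + H) = 8 - 2*H)
B = -1086 (B = 8 - 2*547 = 8 - 1094 = -1086)
P = -105046 (P = (-104517 + (0*57)*3) - 529 = (-104517 + 0*3) - 529 = (-104517 + 0) - 529 = -104517 - 529 = -105046)
B/P = -1086/(-105046) = -1086*(-1/105046) = 543/52523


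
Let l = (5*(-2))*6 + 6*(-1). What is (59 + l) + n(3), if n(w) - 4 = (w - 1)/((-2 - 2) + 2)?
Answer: -4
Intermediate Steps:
n(w) = 9/2 - w/2 (n(w) = 4 + (w - 1)/((-2 - 2) + 2) = 4 + (-1 + w)/(-4 + 2) = 4 + (-1 + w)/(-2) = 4 + (-1 + w)*(-1/2) = 4 + (1/2 - w/2) = 9/2 - w/2)
l = -66 (l = -10*6 - 6 = -60 - 6 = -66)
(59 + l) + n(3) = (59 - 66) + (9/2 - 1/2*3) = -7 + (9/2 - 3/2) = -7 + 3 = -4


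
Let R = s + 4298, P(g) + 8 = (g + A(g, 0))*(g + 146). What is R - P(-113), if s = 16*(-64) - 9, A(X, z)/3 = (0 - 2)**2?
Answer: 6606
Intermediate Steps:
A(X, z) = 12 (A(X, z) = 3*(0 - 2)**2 = 3*(-2)**2 = 3*4 = 12)
s = -1033 (s = -1024 - 9 = -1033)
P(g) = -8 + (12 + g)*(146 + g) (P(g) = -8 + (g + 12)*(g + 146) = -8 + (12 + g)*(146 + g))
R = 3265 (R = -1033 + 4298 = 3265)
R - P(-113) = 3265 - (1744 + (-113)**2 + 158*(-113)) = 3265 - (1744 + 12769 - 17854) = 3265 - 1*(-3341) = 3265 + 3341 = 6606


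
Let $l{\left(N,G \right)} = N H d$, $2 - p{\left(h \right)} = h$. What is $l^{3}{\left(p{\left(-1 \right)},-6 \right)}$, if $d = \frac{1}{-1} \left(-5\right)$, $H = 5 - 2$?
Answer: $91125$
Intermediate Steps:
$p{\left(h \right)} = 2 - h$
$H = 3$
$d = 5$ ($d = \left(-1\right) \left(-5\right) = 5$)
$l{\left(N,G \right)} = 15 N$ ($l{\left(N,G \right)} = N 3 \cdot 5 = 3 N 5 = 15 N$)
$l^{3}{\left(p{\left(-1 \right)},-6 \right)} = \left(15 \left(2 - -1\right)\right)^{3} = \left(15 \left(2 + 1\right)\right)^{3} = \left(15 \cdot 3\right)^{3} = 45^{3} = 91125$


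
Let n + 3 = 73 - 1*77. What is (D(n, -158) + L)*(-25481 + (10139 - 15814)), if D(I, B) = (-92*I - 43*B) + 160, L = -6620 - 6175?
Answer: 161917732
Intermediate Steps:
n = -7 (n = -3 + (73 - 1*77) = -3 + (73 - 77) = -3 - 4 = -7)
L = -12795
D(I, B) = 160 - 92*I - 43*B
(D(n, -158) + L)*(-25481 + (10139 - 15814)) = ((160 - 92*(-7) - 43*(-158)) - 12795)*(-25481 + (10139 - 15814)) = ((160 + 644 + 6794) - 12795)*(-25481 - 5675) = (7598 - 12795)*(-31156) = -5197*(-31156) = 161917732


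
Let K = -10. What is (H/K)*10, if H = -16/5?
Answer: 16/5 ≈ 3.2000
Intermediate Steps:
H = -16/5 (H = -16*1/5 = -16/5 ≈ -3.2000)
(H/K)*10 = (-16/5/(-10))*10 = -1/10*(-16/5)*10 = (8/25)*10 = 16/5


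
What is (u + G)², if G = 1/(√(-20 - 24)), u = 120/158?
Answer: 152159/274604 - 60*I*√11/869 ≈ 0.5541 - 0.229*I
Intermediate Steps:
u = 60/79 (u = 120*(1/158) = 60/79 ≈ 0.75949)
G = -I*√11/22 (G = 1/(√(-44)) = 1/(2*I*√11) = -I*√11/22 ≈ -0.15076*I)
(u + G)² = (60/79 - I*√11/22)²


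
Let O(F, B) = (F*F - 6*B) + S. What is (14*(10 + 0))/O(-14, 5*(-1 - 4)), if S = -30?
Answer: 35/79 ≈ 0.44304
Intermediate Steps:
O(F, B) = -30 + F**2 - 6*B (O(F, B) = (F*F - 6*B) - 30 = (F**2 - 6*B) - 30 = -30 + F**2 - 6*B)
(14*(10 + 0))/O(-14, 5*(-1 - 4)) = (14*(10 + 0))/(-30 + (-14)**2 - 30*(-1 - 4)) = (14*10)/(-30 + 196 - 30*(-5)) = 140/(-30 + 196 - 6*(-25)) = 140/(-30 + 196 + 150) = 140/316 = 140*(1/316) = 35/79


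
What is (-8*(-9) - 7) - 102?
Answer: -37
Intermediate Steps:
(-8*(-9) - 7) - 102 = (72 - 7) - 102 = 65 - 102 = -37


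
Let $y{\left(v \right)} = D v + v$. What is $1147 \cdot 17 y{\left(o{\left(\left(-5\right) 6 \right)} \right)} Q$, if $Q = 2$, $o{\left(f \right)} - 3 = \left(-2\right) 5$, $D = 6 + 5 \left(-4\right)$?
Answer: $3548818$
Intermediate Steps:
$D = -14$ ($D = 6 - 20 = -14$)
$o{\left(f \right)} = -7$ ($o{\left(f \right)} = 3 - 10 = -7$)
$y{\left(v \right)} = - 13 v$ ($y{\left(v \right)} = - 14 v + v = - 13 v$)
$1147 \cdot 17 y{\left(o{\left(\left(-5\right) 6 \right)} \right)} Q = 1147 \cdot 17 \left(\left(-13\right) \left(-7\right)\right) 2 = 1147 \cdot 17 \cdot 91 \cdot 2 = 1147 \cdot 1547 \cdot 2 = 1147 \cdot 3094 = 3548818$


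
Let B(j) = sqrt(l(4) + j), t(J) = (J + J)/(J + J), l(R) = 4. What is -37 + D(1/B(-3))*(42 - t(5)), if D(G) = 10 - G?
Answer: 332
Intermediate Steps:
t(J) = 1 (t(J) = (2*J)/((2*J)) = (2*J)*(1/(2*J)) = 1)
B(j) = sqrt(4 + j)
-37 + D(1/B(-3))*(42 - t(5)) = -37 + (10 - 1/(sqrt(4 - 3)))*(42 - 1*1) = -37 + (10 - 1/(sqrt(1)))*(42 - 1) = -37 + (10 - 1/1)*41 = -37 + (10 - 1*1)*41 = -37 + (10 - 1)*41 = -37 + 9*41 = -37 + 369 = 332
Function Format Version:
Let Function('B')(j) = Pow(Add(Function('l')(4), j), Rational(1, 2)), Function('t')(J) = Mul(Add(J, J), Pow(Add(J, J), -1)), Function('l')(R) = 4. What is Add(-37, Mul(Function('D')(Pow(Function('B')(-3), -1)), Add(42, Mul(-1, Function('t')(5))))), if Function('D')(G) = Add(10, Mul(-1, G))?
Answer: 332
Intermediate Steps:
Function('t')(J) = 1 (Function('t')(J) = Mul(Mul(2, J), Pow(Mul(2, J), -1)) = Mul(Mul(2, J), Mul(Rational(1, 2), Pow(J, -1))) = 1)
Function('B')(j) = Pow(Add(4, j), Rational(1, 2))
Add(-37, Mul(Function('D')(Pow(Function('B')(-3), -1)), Add(42, Mul(-1, Function('t')(5))))) = Add(-37, Mul(Add(10, Mul(-1, Pow(Pow(Add(4, -3), Rational(1, 2)), -1))), Add(42, Mul(-1, 1)))) = Add(-37, Mul(Add(10, Mul(-1, Pow(Pow(1, Rational(1, 2)), -1))), Add(42, -1))) = Add(-37, Mul(Add(10, Mul(-1, Pow(1, -1))), 41)) = Add(-37, Mul(Add(10, Mul(-1, 1)), 41)) = Add(-37, Mul(Add(10, -1), 41)) = Add(-37, Mul(9, 41)) = Add(-37, 369) = 332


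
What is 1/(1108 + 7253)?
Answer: 1/8361 ≈ 0.00011960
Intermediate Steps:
1/(1108 + 7253) = 1/8361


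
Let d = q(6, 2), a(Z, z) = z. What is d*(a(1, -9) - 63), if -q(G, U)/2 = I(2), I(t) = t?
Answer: 288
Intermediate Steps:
q(G, U) = -4 (q(G, U) = -2*2 = -4)
d = -4
d*(a(1, -9) - 63) = -4*(-9 - 63) = -4*(-72) = 288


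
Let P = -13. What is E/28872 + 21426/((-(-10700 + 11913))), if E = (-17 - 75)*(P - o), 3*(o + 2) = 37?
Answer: -231002837/13133151 ≈ -17.589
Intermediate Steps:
o = 31/3 (o = -2 + (⅓)*37 = -2 + 37/3 = 31/3 ≈ 10.333)
E = 6440/3 (E = (-17 - 75)*(-13 - 1*31/3) = -92*(-13 - 31/3) = -92*(-70/3) = 6440/3 ≈ 2146.7)
E/28872 + 21426/((-(-10700 + 11913))) = (6440/3)/28872 + 21426/((-(-10700 + 11913))) = (6440/3)*(1/28872) + 21426/((-1*1213)) = 805/10827 + 21426/(-1213) = 805/10827 + 21426*(-1/1213) = 805/10827 - 21426/1213 = -231002837/13133151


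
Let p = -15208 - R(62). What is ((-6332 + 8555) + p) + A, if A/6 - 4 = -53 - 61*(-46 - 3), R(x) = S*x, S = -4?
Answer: 4903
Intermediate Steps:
R(x) = -4*x
A = 17640 (A = 24 + 6*(-53 - 61*(-46 - 3)) = 24 + 6*(-53 - 61*(-49)) = 24 + 6*(-53 + 2989) = 24 + 6*2936 = 24 + 17616 = 17640)
p = -14960 (p = -15208 - (-4)*62 = -15208 - 1*(-248) = -15208 + 248 = -14960)
((-6332 + 8555) + p) + A = ((-6332 + 8555) - 14960) + 17640 = (2223 - 14960) + 17640 = -12737 + 17640 = 4903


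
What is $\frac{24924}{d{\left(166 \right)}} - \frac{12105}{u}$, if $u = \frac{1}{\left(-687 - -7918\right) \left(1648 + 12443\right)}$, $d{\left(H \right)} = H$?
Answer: $- \frac{102372441866553}{83} \approx -1.2334 \cdot 10^{12}$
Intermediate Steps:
$u = \frac{1}{101892021}$ ($u = \frac{1}{\left(-687 + 7918\right) 14091} = \frac{1}{7231 \cdot 14091} = \frac{1}{101892021} \approx 9.8143 \cdot 10^{-9}$)
$\frac{24924}{d{\left(166 \right)}} - \frac{12105}{u} = \frac{24924}{166} - 12105 \frac{1}{\frac{1}{101892021}} = 24924 \cdot \frac{1}{166} - 1233402914205 = \frac{12462}{83} - 1233402914205 = - \frac{102372441866553}{83}$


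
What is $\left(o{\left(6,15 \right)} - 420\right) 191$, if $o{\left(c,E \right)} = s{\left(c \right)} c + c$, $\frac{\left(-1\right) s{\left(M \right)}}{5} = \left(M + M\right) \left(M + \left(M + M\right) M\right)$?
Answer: $-5442354$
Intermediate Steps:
$s{\left(M \right)} = - 10 M \left(M + 2 M^{2}\right)$ ($s{\left(M \right)} = - 5 \left(M + M\right) \left(M + \left(M + M\right) M\right) = - 5 \cdot 2 M \left(M + 2 M M\right) = - 5 \cdot 2 M \left(M + 2 M^{2}\right) = - 10 M \left(M + 2 M^{2}\right)$)
$o{\left(c,E \right)} = c + c^{3} \left(-10 - 20 c\right)$ ($o{\left(c,E \right)} = c^{2} \left(-10 - 20 c\right) c + c = c^{3} \left(-10 - 20 c\right) + c = c + c^{3} \left(-10 - 20 c\right)$)
$\left(o{\left(6,15 \right)} - 420\right) 191 = \left(\left(6 - 20 \cdot 6^{4} - 10 \cdot 6^{3}\right) - 420\right) 191 = \left(\left(6 - 25920 - 2160\right) - 420\right) 191 = \left(-28074 - 420\right) 191 = \left(-28494\right) 191 = -5442354$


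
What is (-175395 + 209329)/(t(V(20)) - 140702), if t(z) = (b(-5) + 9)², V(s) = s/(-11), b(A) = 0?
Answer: -33934/140621 ≈ -0.24132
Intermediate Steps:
V(s) = -s/11 (V(s) = s*(-1/11) = -s/11)
t(z) = 81 (t(z) = (0 + 9)² = 9² = 81)
(-175395 + 209329)/(t(V(20)) - 140702) = (-175395 + 209329)/(81 - 140702) = 33934/(-140621) = 33934*(-1/140621) = -33934/140621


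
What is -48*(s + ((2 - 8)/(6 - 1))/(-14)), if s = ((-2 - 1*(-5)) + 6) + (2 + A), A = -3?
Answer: -13584/35 ≈ -388.11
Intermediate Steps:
s = 8 (s = ((-2 - 1*(-5)) + 6) + (2 - 3) = ((-2 + 5) + 6) - 1 = (3 + 6) - 1 = 9 - 1 = 8)
-48*(s + ((2 - 8)/(6 - 1))/(-14)) = -48*(8 + ((2 - 8)/(6 - 1))/(-14)) = -48*(8 - 6/5*(-1/14)) = -48*(8 + 3/35) = -48*283/35 = -13584/35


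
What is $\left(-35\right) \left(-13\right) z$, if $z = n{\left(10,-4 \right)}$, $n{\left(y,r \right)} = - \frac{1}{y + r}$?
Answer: $- \frac{455}{6} \approx -75.833$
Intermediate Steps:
$n{\left(y,r \right)} = - \frac{1}{r + y}$
$z = - \frac{1}{6}$ ($z = - \frac{1}{-4 + 10} = - \frac{1}{6} \approx -0.16667$)
$\left(-35\right) \left(-13\right) z = \left(-35\right) \left(-13\right) \left(- \frac{1}{6}\right) = 455 \left(- \frac{1}{6}\right) = - \frac{455}{6}$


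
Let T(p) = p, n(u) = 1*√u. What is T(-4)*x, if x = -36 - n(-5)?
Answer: 144 + 4*I*√5 ≈ 144.0 + 8.9443*I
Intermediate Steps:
n(u) = √u
x = -36 - I*√5 (x = -36 - √(-5) = -36 - I*√5 ≈ -36.0 - 2.2361*I)
T(-4)*x = -4*(-36 - I*√5) = 144 + 4*I*√5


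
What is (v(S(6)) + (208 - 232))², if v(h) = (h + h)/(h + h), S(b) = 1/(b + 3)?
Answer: 529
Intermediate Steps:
S(b) = 1/(3 + b)
v(h) = 1 (v(h) = (2*h)/((2*h)) = (2*h)*(1/(2*h)) = 1)
(v(S(6)) + (208 - 232))² = (1 + (208 - 232))² = (1 - 24)² = (-23)² = 529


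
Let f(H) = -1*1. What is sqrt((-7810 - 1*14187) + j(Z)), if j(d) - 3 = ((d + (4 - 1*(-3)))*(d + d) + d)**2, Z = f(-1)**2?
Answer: I*sqrt(21705) ≈ 147.33*I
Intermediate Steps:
f(H) = -1
Z = 1 (Z = (-1)**2 = 1)
j(d) = 3 + (d + 2*d*(7 + d))**2 (j(d) = 3 + ((d + (4 - 1*(-3)))*(d + d) + d)**2 = 3 + ((d + (4 + 3))*(2*d) + d)**2 = 3 + ((d + 7)*(2*d) + d)**2 = 3 + ((7 + d)*(2*d) + d)**2 = 3 + (2*d*(7 + d) + d)**2 = 3 + (d + 2*d*(7 + d))**2)
sqrt((-7810 - 1*14187) + j(Z)) = sqrt((-7810 - 1*14187) + (3 + 1**2*(15 + 2*1)**2)) = sqrt((-7810 - 14187) + (3 + 1*(15 + 2)**2)) = sqrt(-21997 + (3 + 1*17**2)) = sqrt(-21997 + (3 + 1*289)) = sqrt(-21997 + (3 + 289)) = sqrt(-21997 + 292) = sqrt(-21705) = I*sqrt(21705)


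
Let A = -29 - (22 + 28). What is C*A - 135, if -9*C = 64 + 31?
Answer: 6290/9 ≈ 698.89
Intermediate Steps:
C = -95/9 (C = -(64 + 31)/9 = -1/9*95 = -95/9 ≈ -10.556)
A = -79 (A = -29 - 1*50 = -29 - 50 = -79)
C*A - 135 = -95/9*(-79) - 135 = 7505/9 - 135 = 6290/9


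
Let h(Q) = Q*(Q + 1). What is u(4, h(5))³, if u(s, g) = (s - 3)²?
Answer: 1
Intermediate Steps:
h(Q) = Q*(1 + Q)
u(s, g) = (-3 + s)²
u(4, h(5))³ = ((-3 + 4)²)³ = (1²)³ = 1³ = 1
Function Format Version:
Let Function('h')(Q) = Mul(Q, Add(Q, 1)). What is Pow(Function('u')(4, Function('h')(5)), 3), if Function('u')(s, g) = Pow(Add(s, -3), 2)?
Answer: 1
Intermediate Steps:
Function('h')(Q) = Mul(Q, Add(1, Q))
Function('u')(s, g) = Pow(Add(-3, s), 2)
Pow(Function('u')(4, Function('h')(5)), 3) = Pow(Pow(Add(-3, 4), 2), 3) = Pow(Pow(1, 2), 3) = Pow(1, 3) = 1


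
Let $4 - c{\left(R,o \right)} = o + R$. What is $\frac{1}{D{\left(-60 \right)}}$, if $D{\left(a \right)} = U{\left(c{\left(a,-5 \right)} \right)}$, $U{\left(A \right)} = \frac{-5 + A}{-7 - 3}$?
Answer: $- \frac{5}{32} \approx -0.15625$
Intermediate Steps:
$c{\left(R,o \right)} = 4 - R - o$ ($c{\left(R,o \right)} = 4 - \left(o + R\right) = 4 - \left(R + o\right) = 4 - R - o$)
$U{\left(A \right)} = \frac{1}{2} - \frac{A}{10}$ ($U{\left(A \right)} = \frac{-5 + A}{-10} = \left(-5 + A\right) \left(- \frac{1}{10}\right) = \frac{1}{2} - \frac{A}{10}$)
$D{\left(a \right)} = - \frac{2}{5} + \frac{a}{10}$ ($D{\left(a \right)} = \frac{1}{2} - \frac{4 - a - -5}{10} = \frac{1}{2} - \frac{4 - a + 5}{10} = \frac{1}{2} - \frac{9 - a}{10} = \frac{1}{2} + \left(- \frac{9}{10} + \frac{a}{10}\right) = - \frac{2}{5} + \frac{a}{10}$)
$\frac{1}{D{\left(-60 \right)}} = \frac{1}{- \frac{2}{5} + \frac{1}{10} \left(-60\right)} = \frac{1}{- \frac{2}{5} - 6} = \frac{1}{- \frac{32}{5}} = - \frac{5}{32}$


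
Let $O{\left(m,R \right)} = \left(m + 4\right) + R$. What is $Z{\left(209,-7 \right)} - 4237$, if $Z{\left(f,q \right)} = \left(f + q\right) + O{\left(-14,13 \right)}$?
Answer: $-4032$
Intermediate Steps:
$O{\left(m,R \right)} = 4 + R + m$ ($O{\left(m,R \right)} = \left(4 + m\right) + R = 4 + R + m$)
$Z{\left(f,q \right)} = 3 + f + q$ ($Z{\left(f,q \right)} = \left(f + q\right) + \left(4 + 13 - 14\right) = \left(f + q\right) + 3 = 3 + f + q$)
$Z{\left(209,-7 \right)} - 4237 = \left(3 + 209 - 7\right) - 4237 = 205 - 4237 = -4032$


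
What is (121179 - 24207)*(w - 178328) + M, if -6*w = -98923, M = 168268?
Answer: -15693861022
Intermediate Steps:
w = 98923/6 (w = -⅙*(-98923) = 98923/6 ≈ 16487.)
(121179 - 24207)*(w - 178328) + M = (121179 - 24207)*(98923/6 - 178328) + 168268 = 96972*(-971045/6) + 168268 = -15694029290 + 168268 = -15693861022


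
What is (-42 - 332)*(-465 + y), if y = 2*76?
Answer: 117062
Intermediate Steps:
y = 152
(-42 - 332)*(-465 + y) = (-42 - 332)*(-465 + 152) = -374*(-313) = 117062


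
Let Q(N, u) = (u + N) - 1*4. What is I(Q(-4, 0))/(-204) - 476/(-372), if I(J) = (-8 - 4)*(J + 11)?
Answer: 2302/1581 ≈ 1.4560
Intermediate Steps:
Q(N, u) = -4 + N + u (Q(N, u) = (N + u) - 4 = -4 + N + u)
I(J) = -132 - 12*J (I(J) = -12*(11 + J) = -132 - 12*J)
I(Q(-4, 0))/(-204) - 476/(-372) = (-132 - 12*(-4 - 4 + 0))/(-204) - 476/(-372) = (-132 - 12*(-8))*(-1/204) - 476*(-1/372) = (-132 + 96)*(-1/204) + 119/93 = -36*(-1/204) + 119/93 = 3/17 + 119/93 = 2302/1581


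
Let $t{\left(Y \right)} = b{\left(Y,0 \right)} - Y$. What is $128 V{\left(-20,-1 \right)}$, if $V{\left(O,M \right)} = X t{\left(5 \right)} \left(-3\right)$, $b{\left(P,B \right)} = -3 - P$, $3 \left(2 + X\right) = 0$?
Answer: $-9984$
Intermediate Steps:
$X = -2$ ($X = -2 + \frac{1}{3} \cdot 0 = -2 + 0 = -2$)
$t{\left(Y \right)} = -3 - 2 Y$ ($t{\left(Y \right)} = \left(-3 - Y\right) - Y = -3 - 2 Y$)
$V{\left(O,M \right)} = -78$ ($V{\left(O,M \right)} = - 2 \left(-3 - 10\right) \left(-3\right) = \left(-2\right) \left(-13\right) \left(-3\right) = 26 \left(-3\right) = -78$)
$128 V{\left(-20,-1 \right)} = 128 \left(-78\right) = -9984$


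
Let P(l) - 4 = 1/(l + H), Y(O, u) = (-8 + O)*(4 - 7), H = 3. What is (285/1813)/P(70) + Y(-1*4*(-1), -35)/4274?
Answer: 47647539/1135193633 ≈ 0.041973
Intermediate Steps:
Y(O, u) = 24 - 3*O (Y(O, u) = (-8 + O)*(-3) = 24 - 3*O)
P(l) = 4 + 1/(3 + l) (P(l) = 4 + 1/(l + 3) = 4 + 1/(3 + l))
(285/1813)/P(70) + Y(-1*4*(-1), -35)/4274 = (285/1813)/(((13 + 4*70)/(3 + 70))) + (24 - 3*(-1*4)*(-1))/4274 = (285*(1/1813))/(((13 + 280)/73)) + (24 - (-12)*(-1))*(1/4274) = 285/(1813*(((1/73)*293))) + (24 - 3*4)*(1/4274) = 285/(1813*(293/73)) + (24 - 12)*(1/4274) = (285/1813)*(73/293) + 12*(1/4274) = 20805/531209 + 6/2137 = 47647539/1135193633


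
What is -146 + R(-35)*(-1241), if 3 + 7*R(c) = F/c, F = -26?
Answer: 62269/245 ≈ 254.16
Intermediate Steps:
R(c) = -3/7 - 26/(7*c) (R(c) = -3/7 + (-26/c)/7 = -3/7 - 26/(7*c))
-146 + R(-35)*(-1241) = -146 + ((1/7)*(-26 - 3*(-35))/(-35))*(-1241) = -146 + ((1/7)*(-1/35)*(-26 + 105))*(-1241) = -146 + ((1/7)*(-1/35)*79)*(-1241) = -146 - 79/245*(-1241) = -146 + 98039/245 = 62269/245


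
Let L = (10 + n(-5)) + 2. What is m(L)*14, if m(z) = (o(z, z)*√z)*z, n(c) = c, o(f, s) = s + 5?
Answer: 1176*√7 ≈ 3111.4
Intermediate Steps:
o(f, s) = 5 + s
L = 7 (L = (10 - 5) + 2 = 5 + 2 = 7)
m(z) = z^(3/2)*(5 + z) (m(z) = ((5 + z)*√z)*z = (√z*(5 + z))*z = z^(3/2)*(5 + z))
m(L)*14 = (7^(3/2)*(5 + 7))*14 = ((7*√7)*12)*14 = (84*√7)*14 = 1176*√7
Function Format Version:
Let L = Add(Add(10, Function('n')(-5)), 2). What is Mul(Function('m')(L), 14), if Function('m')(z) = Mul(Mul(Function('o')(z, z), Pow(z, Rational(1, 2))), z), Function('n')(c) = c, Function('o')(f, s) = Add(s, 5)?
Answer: Mul(1176, Pow(7, Rational(1, 2))) ≈ 3111.4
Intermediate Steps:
Function('o')(f, s) = Add(5, s)
L = 7 (L = Add(Add(10, -5), 2) = Add(5, 2) = 7)
Function('m')(z) = Mul(Pow(z, Rational(3, 2)), Add(5, z)) (Function('m')(z) = Mul(Mul(Add(5, z), Pow(z, Rational(1, 2))), z) = Mul(Mul(Pow(z, Rational(1, 2)), Add(5, z)), z) = Mul(Pow(z, Rational(3, 2)), Add(5, z)))
Mul(Function('m')(L), 14) = Mul(Mul(Pow(7, Rational(3, 2)), Add(5, 7)), 14) = Mul(Mul(Mul(7, Pow(7, Rational(1, 2))), 12), 14) = Mul(Mul(84, Pow(7, Rational(1, 2))), 14) = Mul(1176, Pow(7, Rational(1, 2)))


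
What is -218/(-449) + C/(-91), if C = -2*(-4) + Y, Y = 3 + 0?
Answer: 14899/40859 ≈ 0.36464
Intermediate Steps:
Y = 3
C = 11 (C = -2*(-4) + 3 = 8 + 3 = 11)
-218/(-449) + C/(-91) = -218/(-449) + 11/(-91) = -218*(-1/449) + 11*(-1/91) = 218/449 - 11/91 = 14899/40859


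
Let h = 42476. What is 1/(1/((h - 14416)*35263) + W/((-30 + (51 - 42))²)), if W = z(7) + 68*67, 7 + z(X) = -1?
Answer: 145453527660/1500051346627 ≈ 0.096966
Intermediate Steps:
z(X) = -8 (z(X) = -7 - 1 = -8)
W = 4548 (W = -8 + 68*67 = -8 + 4556 = 4548)
1/(1/((h - 14416)*35263) + W/((-30 + (51 - 42))²)) = 1/(1/((42476 - 14416)*35263) + 4548/((-30 + (51 - 42))²)) = 1/((1/35263)/28060 + 4548/((-30 + 9)²)) = 1/((1/28060)*(1/35263) + 4548/((-21)²)) = 1/(1/989479780 + 4548/441) = 1/(1/989479780 + 4548*(1/441)) = 1/(1/989479780 + 1516/147) = 1/(1500051346627/145453527660) = 145453527660/1500051346627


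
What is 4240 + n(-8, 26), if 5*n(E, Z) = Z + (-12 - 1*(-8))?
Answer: 21222/5 ≈ 4244.4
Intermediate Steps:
n(E, Z) = -4/5 + Z/5 (n(E, Z) = (Z + (-12 - 1*(-8)))/5 = (Z + (-12 + 8))/5 = (Z - 4)/5 = (-4 + Z)/5 = -4/5 + Z/5)
4240 + n(-8, 26) = 4240 + (-4/5 + (1/5)*26) = 4240 + (-4/5 + 26/5) = 4240 + 22/5 = 21222/5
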